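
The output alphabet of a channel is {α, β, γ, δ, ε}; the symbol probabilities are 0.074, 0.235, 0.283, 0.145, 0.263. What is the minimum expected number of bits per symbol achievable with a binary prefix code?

2.219 bits/symbol

Repeatedly combine the two least-probable nodes; the expected code length is the sum of the merged weights.
merge 37/500 + 29/200 → 219/1000
merge 219/1000 + 47/200 → 227/500
merge 263/1000 + 283/1000 → 273/500
merge 227/500 + 273/500 → 1
L = 219/1000 + 227/500 + 273/500 + 1 = 2219/1000 = 2.219 bits/symbol.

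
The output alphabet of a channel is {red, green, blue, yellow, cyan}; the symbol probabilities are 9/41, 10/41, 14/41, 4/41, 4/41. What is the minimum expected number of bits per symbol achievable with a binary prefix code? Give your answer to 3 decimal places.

Repeatedly combine the two least-probable nodes; the expected code length is the sum of the merged weights.
merge 4/41 + 4/41 → 8/41
merge 8/41 + 9/41 → 17/41
merge 10/41 + 14/41 → 24/41
merge 17/41 + 24/41 → 1
L = 8/41 + 17/41 + 24/41 + 1 = 90/41 ≈ 2.195 bits/symbol.

2.195 bits/symbol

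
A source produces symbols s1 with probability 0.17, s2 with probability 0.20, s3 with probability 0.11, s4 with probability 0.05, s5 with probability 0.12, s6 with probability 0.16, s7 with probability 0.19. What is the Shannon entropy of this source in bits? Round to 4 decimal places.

H = −Σ pᵢ log₂ pᵢ.
−0.17·log₂(0.17) = 0.4346
−0.20·log₂(0.20) = 0.4644
−0.11·log₂(0.11) = 0.3503
−0.05·log₂(0.05) = 0.2161
−0.12·log₂(0.12) = 0.3671
−0.16·log₂(0.16) = 0.4230
−0.19·log₂(0.19) = 0.4552
Sum ≈ 2.7107 → 2.7107 bits.

2.7107 bits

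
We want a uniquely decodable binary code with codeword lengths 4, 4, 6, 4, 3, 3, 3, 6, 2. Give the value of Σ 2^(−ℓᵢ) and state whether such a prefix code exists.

With common denominator 2^6 = 64: Σ 2^(−ℓᵢ) = 4/64 + 4/64 + 1/64 + 4/64 + 8/64 + 8/64 + 8/64 + 1/64 + 16/64 = 54/64 = 0.84375.
Kraft's inequality requires Σ ≤ 1; here Σ = 0.84375 ≤ 1, so such a prefix code exists.

0.84375; yes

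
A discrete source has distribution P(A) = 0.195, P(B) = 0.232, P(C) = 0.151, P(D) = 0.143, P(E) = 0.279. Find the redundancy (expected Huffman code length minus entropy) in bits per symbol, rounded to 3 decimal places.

0.018 bits

Entropy H = −Σ p log₂ p ≈ 2.2758 bits.
Huffman merges: 143/1000+151/1000→147/500; 39/200+29/125→427/1000; 279/1000+147/500→573/1000; 427/1000+573/1000→1. L = 1147/500 ≈ 2.2940.
L − H = 2.2940 − 2.2758 = 0.018 bits.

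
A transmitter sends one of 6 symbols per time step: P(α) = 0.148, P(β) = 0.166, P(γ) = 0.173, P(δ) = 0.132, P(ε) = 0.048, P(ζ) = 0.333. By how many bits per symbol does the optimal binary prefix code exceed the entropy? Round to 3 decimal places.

Entropy H = −Σ p log₂ p ≈ 2.4001 bits.
Huffman merges: 6/125+33/250→9/50; 37/250+83/500→157/500; 173/1000+9/50→353/1000; 157/500+333/1000→647/1000; 353/1000+647/1000→1. L = 1247/500 ≈ 2.4940.
L − H = 2.4940 − 2.4001 = 0.094 bits.

0.094 bits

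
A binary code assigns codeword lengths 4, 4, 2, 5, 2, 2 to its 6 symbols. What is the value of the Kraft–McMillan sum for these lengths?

With common denominator 2^5 = 32: Σ 2^(−ℓᵢ) = 2/32 + 2/32 + 8/32 + 1/32 + 8/32 + 8/32 = 29/32 = 0.90625.

0.90625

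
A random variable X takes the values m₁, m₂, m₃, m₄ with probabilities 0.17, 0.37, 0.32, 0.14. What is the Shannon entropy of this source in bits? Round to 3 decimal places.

H = −Σ pᵢ log₂ pᵢ.
−0.17·log₂(0.17) = 0.4346
−0.37·log₂(0.37) = 0.5307
−0.32·log₂(0.32) = 0.5260
−0.14·log₂(0.14) = 0.3971
Sum ≈ 1.8885 → 1.888 bits.

1.888 bits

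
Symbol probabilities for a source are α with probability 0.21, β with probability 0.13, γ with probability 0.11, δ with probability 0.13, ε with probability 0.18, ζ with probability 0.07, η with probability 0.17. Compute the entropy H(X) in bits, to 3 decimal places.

2.737 bits

H = −Σ pᵢ log₂ pᵢ.
−0.21·log₂(0.21) = 0.4728
−0.13·log₂(0.13) = 0.3826
−0.11·log₂(0.11) = 0.3503
−0.13·log₂(0.13) = 0.3826
−0.18·log₂(0.18) = 0.4453
−0.07·log₂(0.07) = 0.2686
−0.17·log₂(0.17) = 0.4346
Sum ≈ 2.7368 → 2.737 bits.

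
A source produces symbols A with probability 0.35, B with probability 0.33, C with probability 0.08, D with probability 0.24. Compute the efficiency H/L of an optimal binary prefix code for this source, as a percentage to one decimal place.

93.6%

Entropy H = −Σ p log₂ p ≈ 1.8436 bits.
Huffman merges: 2/25+6/25→8/25; 8/25+33/100→13/20; 7/20+13/20→1. L = 197/100 ≈ 1.9700.
Efficiency = H/L = 1.8436/1.9700 = 93.6%.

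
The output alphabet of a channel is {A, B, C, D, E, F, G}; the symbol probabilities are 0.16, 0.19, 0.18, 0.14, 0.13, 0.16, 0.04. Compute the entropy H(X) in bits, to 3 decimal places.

2.712 bits

H = −Σ pᵢ log₂ pᵢ.
−0.16·log₂(0.16) = 0.4230
−0.19·log₂(0.19) = 0.4552
−0.18·log₂(0.18) = 0.4453
−0.14·log₂(0.14) = 0.3971
−0.13·log₂(0.13) = 0.3826
−0.16·log₂(0.16) = 0.4230
−0.04·log₂(0.04) = 0.1858
Sum ≈ 2.7121 → 2.712 bits.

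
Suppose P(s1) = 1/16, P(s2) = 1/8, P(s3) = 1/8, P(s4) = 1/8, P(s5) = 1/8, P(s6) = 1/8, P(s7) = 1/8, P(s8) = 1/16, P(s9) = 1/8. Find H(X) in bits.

3.125 bits

Each probability is a power of 1/2, so log₂(1/p) is an integer.
H = Σ p·log₂(1/p) = 1/16·4 + 1/8·3 + 1/8·3 + 1/8·3 + 1/8·3 + 1/8·3 + 1/8·3 + 1/16·4 + 1/8·3 = 3.125 bits.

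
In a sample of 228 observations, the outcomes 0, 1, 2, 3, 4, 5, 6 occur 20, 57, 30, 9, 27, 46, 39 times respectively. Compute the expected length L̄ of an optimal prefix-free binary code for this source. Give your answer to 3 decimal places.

Probabilities are the counts divided by 228.
Repeatedly combine the two least-probable nodes; the expected code length is the sum of the merged weights.
merge 3/76 + 5/57 → 29/228
merge 9/76 + 29/228 → 14/57
merge 5/38 + 13/76 → 23/76
merge 23/114 + 14/57 → 17/38
merge 1/4 + 23/76 → 21/38
merge 17/38 + 21/38 → 1
L = 29/228 + 14/57 + 23/76 + 17/38 + 21/38 + 1 = 305/114 ≈ 2.675 bits/symbol.

2.675 bits/symbol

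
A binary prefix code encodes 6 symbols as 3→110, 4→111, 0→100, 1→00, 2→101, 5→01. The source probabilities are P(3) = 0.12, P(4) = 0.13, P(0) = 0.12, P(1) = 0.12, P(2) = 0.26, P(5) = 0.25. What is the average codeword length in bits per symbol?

L̄ = Σ pᵢ·ℓᵢ = 0.12·3 + 0.13·3 + 0.12·3 + 0.12·2 + 0.26·3 + 0.25·2 = 2.63 bits/symbol.

2.63 bits/symbol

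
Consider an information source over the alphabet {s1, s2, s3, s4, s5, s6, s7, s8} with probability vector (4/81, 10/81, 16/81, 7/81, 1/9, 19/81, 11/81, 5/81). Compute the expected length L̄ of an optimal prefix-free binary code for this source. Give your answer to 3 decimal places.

2.877 bits/symbol

Repeatedly combine the two least-probable nodes; the expected code length is the sum of the merged weights.
merge 4/81 + 5/81 → 1/9
merge 7/81 + 1/9 → 16/81
merge 1/9 + 10/81 → 19/81
merge 11/81 + 16/81 → 1/3
merge 16/81 + 19/81 → 35/81
merge 19/81 + 1/3 → 46/81
merge 35/81 + 46/81 → 1
L = 1/9 + 16/81 + 19/81 + 1/3 + 35/81 + 46/81 + 1 = 233/81 ≈ 2.877 bits/symbol.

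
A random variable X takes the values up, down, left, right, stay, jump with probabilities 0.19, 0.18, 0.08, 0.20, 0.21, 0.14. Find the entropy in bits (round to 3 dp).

2.526 bits

H = −Σ pᵢ log₂ pᵢ.
−0.19·log₂(0.19) = 0.4552
−0.18·log₂(0.18) = 0.4453
−0.08·log₂(0.08) = 0.2915
−0.20·log₂(0.20) = 0.4644
−0.21·log₂(0.21) = 0.4728
−0.14·log₂(0.14) = 0.3971
Sum ≈ 2.5264 → 2.526 bits.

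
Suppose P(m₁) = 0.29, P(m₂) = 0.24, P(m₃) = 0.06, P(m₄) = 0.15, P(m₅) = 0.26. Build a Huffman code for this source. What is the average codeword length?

Repeatedly combine the two least-probable nodes; the expected code length is the sum of the merged weights.
merge 3/50 + 3/20 → 21/100
merge 21/100 + 6/25 → 9/20
merge 13/50 + 29/100 → 11/20
merge 9/20 + 11/20 → 1
L = 21/100 + 9/20 + 11/20 + 1 = 221/100 = 2.21 bits/symbol.

2.21 bits/symbol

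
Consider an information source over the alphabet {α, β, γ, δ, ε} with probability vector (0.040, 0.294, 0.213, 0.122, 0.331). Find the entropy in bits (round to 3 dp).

2.078 bits

H = −Σ pᵢ log₂ pᵢ.
−0.040·log₂(0.040) = 0.1858
−0.294·log₂(0.294) = 0.5192
−0.213·log₂(0.213) = 0.4752
−0.122·log₂(0.122) = 0.3703
−0.331·log₂(0.331) = 0.5280
Sum ≈ 2.0785 → 2.078 bits.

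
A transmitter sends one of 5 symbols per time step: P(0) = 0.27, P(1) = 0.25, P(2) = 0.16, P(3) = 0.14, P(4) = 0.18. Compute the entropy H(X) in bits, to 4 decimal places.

2.2755 bits

H = −Σ pᵢ log₂ pᵢ.
−0.27·log₂(0.27) = 0.5100
−0.25·log₂(0.25) = 0.5000
−0.16·log₂(0.16) = 0.4230
−0.14·log₂(0.14) = 0.3971
−0.18·log₂(0.18) = 0.4453
Sum ≈ 2.2755 → 2.2755 bits.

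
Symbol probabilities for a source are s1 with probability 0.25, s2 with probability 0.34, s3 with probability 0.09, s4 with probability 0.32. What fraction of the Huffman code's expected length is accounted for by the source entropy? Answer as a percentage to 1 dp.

Entropy H = −Σ p log₂ p ≈ 1.8679 bits.
Huffman merges: 9/100+1/4→17/50; 8/25+17/50→33/50; 17/50+33/50→1. L = 2 ≈ 2.0000.
Efficiency = H/L = 1.8679/2.0000 = 93.4%.

93.4%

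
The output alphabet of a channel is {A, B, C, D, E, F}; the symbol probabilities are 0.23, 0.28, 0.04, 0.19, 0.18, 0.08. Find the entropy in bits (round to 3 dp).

2.380 bits

H = −Σ pᵢ log₂ pᵢ.
−0.23·log₂(0.23) = 0.4877
−0.28·log₂(0.28) = 0.5142
−0.04·log₂(0.04) = 0.1858
−0.19·log₂(0.19) = 0.4552
−0.18·log₂(0.18) = 0.4453
−0.08·log₂(0.08) = 0.2915
Sum ≈ 2.3797 → 2.380 bits.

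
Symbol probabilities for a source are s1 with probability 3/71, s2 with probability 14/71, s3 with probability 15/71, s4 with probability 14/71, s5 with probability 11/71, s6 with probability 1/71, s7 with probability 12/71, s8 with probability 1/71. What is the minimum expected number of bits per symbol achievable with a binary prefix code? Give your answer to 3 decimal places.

2.690 bits/symbol

Repeatedly combine the two least-probable nodes; the expected code length is the sum of the merged weights.
merge 1/71 + 1/71 → 2/71
merge 2/71 + 3/71 → 5/71
merge 5/71 + 11/71 → 16/71
merge 12/71 + 14/71 → 26/71
merge 14/71 + 15/71 → 29/71
merge 16/71 + 26/71 → 42/71
merge 29/71 + 42/71 → 1
L = 2/71 + 5/71 + 16/71 + 26/71 + 29/71 + 42/71 + 1 = 191/71 ≈ 2.690 bits/symbol.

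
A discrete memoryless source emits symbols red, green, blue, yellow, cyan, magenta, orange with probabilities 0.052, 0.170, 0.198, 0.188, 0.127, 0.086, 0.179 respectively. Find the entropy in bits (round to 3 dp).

H = −Σ pᵢ log₂ pᵢ.
−0.052·log₂(0.052) = 0.2218
−0.170·log₂(0.170) = 0.4346
−0.198·log₂(0.198) = 0.4626
−0.188·log₂(0.188) = 0.4533
−0.127·log₂(0.127) = 0.3781
−0.086·log₂(0.086) = 0.3044
−0.179·log₂(0.179) = 0.4443
Sum ≈ 2.6991 → 2.699 bits.

2.699 bits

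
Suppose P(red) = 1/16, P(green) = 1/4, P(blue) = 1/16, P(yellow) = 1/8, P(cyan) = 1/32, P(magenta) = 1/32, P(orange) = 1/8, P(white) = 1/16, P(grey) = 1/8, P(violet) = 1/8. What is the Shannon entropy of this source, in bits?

Each probability is a power of 1/2, so log₂(1/p) is an integer.
H = Σ p·log₂(1/p) = 1/16·4 + 1/4·2 + 1/16·4 + 1/8·3 + 1/32·5 + 1/32·5 + 1/8·3 + 1/16·4 + 1/8·3 + 1/8·3 = 3.0625 bits.

3.0625 bits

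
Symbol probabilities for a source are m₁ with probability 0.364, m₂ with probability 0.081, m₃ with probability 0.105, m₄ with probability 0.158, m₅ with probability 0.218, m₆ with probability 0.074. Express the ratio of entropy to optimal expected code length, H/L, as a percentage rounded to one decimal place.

Entropy H = −Σ p log₂ p ≈ 2.3435 bits.
Huffman merges: 37/500+81/1000→31/200; 21/200+31/200→13/50; 79/500+109/500→47/125; 13/50+91/250→78/125; 47/125+78/125→1. L = 483/200 ≈ 2.4150.
Efficiency = H/L = 2.3435/2.4150 = 97.0%.

97.0%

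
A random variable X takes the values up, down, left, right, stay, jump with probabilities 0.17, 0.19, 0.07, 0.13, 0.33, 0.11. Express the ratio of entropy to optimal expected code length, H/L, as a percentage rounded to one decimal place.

Entropy H = −Σ p log₂ p ≈ 2.4191 bits.
Huffman merges: 7/100+11/100→9/50; 13/100+17/100→3/10; 9/50+19/100→37/100; 3/10+33/100→63/100; 37/100+63/100→1. L = 62/25 ≈ 2.4800.
Efficiency = H/L = 2.4191/2.4800 = 97.5%.

97.5%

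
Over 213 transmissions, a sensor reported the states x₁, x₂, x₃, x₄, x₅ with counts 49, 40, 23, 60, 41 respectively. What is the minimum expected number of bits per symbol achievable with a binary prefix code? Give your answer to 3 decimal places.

Probabilities are the counts divided by 213.
Repeatedly combine the two least-probable nodes; the expected code length is the sum of the merged weights.
merge 23/213 + 40/213 → 21/71
merge 41/213 + 49/213 → 30/71
merge 20/71 + 21/71 → 41/71
merge 30/71 + 41/71 → 1
L = 21/71 + 30/71 + 41/71 + 1 = 163/71 ≈ 2.296 bits/symbol.

2.296 bits/symbol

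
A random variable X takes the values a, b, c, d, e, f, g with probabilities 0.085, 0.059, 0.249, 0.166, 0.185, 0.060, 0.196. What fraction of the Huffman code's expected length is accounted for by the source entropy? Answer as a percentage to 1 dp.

98.3%

Entropy H = −Σ p log₂ p ≈ 2.6274 bits.
Huffman merges: 59/1000+3/50→119/1000; 17/200+119/1000→51/250; 83/500+37/200→351/1000; 49/250+51/250→2/5; 249/1000+351/1000→3/5; 2/5+3/5→1. L = 1337/500 ≈ 2.6740.
Efficiency = H/L = 2.6274/2.6740 = 98.3%.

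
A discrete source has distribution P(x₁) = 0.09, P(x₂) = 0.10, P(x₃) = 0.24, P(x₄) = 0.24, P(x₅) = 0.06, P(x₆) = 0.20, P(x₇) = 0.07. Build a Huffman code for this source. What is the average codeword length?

2.64 bits/symbol

Repeatedly combine the two least-probable nodes; the expected code length is the sum of the merged weights.
merge 3/50 + 7/100 → 13/100
merge 9/100 + 1/10 → 19/100
merge 13/100 + 19/100 → 8/25
merge 1/5 + 6/25 → 11/25
merge 6/25 + 8/25 → 14/25
merge 11/25 + 14/25 → 1
L = 13/100 + 19/100 + 8/25 + 11/25 + 14/25 + 1 = 66/25 = 2.64 bits/symbol.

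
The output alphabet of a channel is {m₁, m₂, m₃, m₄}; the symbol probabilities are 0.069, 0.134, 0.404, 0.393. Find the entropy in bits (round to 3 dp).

1.712 bits

H = −Σ pᵢ log₂ pᵢ.
−0.069·log₂(0.069) = 0.2662
−0.134·log₂(0.134) = 0.3886
−0.404·log₂(0.404) = 0.5283
−0.393·log₂(0.393) = 0.5295
Sum ≈ 1.7125 → 1.712 bits.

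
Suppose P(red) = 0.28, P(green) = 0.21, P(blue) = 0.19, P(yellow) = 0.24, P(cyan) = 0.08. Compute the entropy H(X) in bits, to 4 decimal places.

2.2279 bits

H = −Σ pᵢ log₂ pᵢ.
−0.28·log₂(0.28) = 0.5142
−0.21·log₂(0.21) = 0.4728
−0.19·log₂(0.19) = 0.4552
−0.24·log₂(0.24) = 0.4941
−0.08·log₂(0.08) = 0.2915
Sum ≈ 2.2279 → 2.2279 bits.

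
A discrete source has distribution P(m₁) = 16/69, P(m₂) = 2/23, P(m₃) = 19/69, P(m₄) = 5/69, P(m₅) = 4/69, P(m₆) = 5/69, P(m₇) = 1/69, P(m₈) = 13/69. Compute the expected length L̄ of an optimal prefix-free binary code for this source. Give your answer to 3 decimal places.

2.681 bits/symbol

Repeatedly combine the two least-probable nodes; the expected code length is the sum of the merged weights.
merge 1/69 + 4/69 → 5/69
merge 5/69 + 5/69 → 10/69
merge 5/69 + 2/23 → 11/69
merge 10/69 + 11/69 → 7/23
merge 13/69 + 16/69 → 29/69
merge 19/69 + 7/23 → 40/69
merge 29/69 + 40/69 → 1
L = 5/69 + 10/69 + 11/69 + 7/23 + 29/69 + 40/69 + 1 = 185/69 ≈ 2.681 bits/symbol.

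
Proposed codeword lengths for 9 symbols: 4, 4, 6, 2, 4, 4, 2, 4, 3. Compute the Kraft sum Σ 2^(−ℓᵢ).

With common denominator 2^6 = 64: Σ 2^(−ℓᵢ) = 4/64 + 4/64 + 1/64 + 16/64 + 4/64 + 4/64 + 16/64 + 4/64 + 8/64 = 61/64 = 0.953125.

0.953125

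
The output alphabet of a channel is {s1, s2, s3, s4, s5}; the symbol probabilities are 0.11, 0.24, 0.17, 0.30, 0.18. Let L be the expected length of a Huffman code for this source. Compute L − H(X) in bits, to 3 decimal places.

Entropy H = −Σ p log₂ p ≈ 2.2454 bits.
Huffman merges: 11/100+17/100→7/25; 9/50+6/25→21/50; 7/25+3/10→29/50; 21/50+29/50→1. L = 57/25 ≈ 2.2800.
L − H = 2.2800 − 2.2454 = 0.035 bits.

0.035 bits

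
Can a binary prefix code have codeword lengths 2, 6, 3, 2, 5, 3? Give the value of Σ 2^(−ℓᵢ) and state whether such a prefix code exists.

0.796875; yes

With common denominator 2^6 = 64: Σ 2^(−ℓᵢ) = 16/64 + 1/64 + 8/64 + 16/64 + 2/64 + 8/64 = 51/64 = 0.796875.
Kraft's inequality requires Σ ≤ 1; here Σ = 0.796875 ≤ 1, so such a prefix code exists.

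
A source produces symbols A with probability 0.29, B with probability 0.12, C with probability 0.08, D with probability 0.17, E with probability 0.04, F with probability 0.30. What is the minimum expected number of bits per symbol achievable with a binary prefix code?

2.36 bits/symbol

Repeatedly combine the two least-probable nodes; the expected code length is the sum of the merged weights.
merge 1/25 + 2/25 → 3/25
merge 3/25 + 3/25 → 6/25
merge 17/100 + 6/25 → 41/100
merge 29/100 + 3/10 → 59/100
merge 41/100 + 59/100 → 1
L = 3/25 + 6/25 + 41/100 + 59/100 + 1 = 59/25 = 2.36 bits/symbol.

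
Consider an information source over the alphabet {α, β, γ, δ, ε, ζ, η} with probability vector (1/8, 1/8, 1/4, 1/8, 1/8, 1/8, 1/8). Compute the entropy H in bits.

2.75 bits

Each probability is a power of 1/2, so log₂(1/p) is an integer.
H = Σ p·log₂(1/p) = 1/8·3 + 1/8·3 + 1/4·2 + 1/8·3 + 1/8·3 + 1/8·3 + 1/8·3 = 2.75 bits.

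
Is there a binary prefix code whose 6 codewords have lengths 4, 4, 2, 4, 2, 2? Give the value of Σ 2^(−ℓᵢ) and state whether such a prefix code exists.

With common denominator 2^4 = 16: Σ 2^(−ℓᵢ) = 1/16 + 1/16 + 4/16 + 1/16 + 4/16 + 4/16 = 15/16 = 0.9375.
Kraft's inequality requires Σ ≤ 1; here Σ = 0.9375 ≤ 1, so such a prefix code exists.

0.9375; yes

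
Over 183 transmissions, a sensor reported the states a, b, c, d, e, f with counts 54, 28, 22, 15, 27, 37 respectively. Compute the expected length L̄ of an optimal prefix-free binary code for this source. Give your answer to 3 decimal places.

2.503 bits/symbol

Probabilities are the counts divided by 183.
Repeatedly combine the two least-probable nodes; the expected code length is the sum of the merged weights.
merge 5/61 + 22/183 → 37/183
merge 9/61 + 28/183 → 55/183
merge 37/183 + 37/183 → 74/183
merge 18/61 + 55/183 → 109/183
merge 74/183 + 109/183 → 1
L = 37/183 + 55/183 + 74/183 + 109/183 + 1 = 458/183 ≈ 2.503 bits/symbol.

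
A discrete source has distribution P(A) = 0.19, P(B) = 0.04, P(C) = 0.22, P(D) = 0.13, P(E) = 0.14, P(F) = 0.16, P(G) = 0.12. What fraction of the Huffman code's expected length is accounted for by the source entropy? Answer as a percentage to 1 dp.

97.9%

Entropy H = −Σ p log₂ p ≈ 2.6914 bits.
Huffman merges: 1/25+3/25→4/25; 13/100+7/50→27/100; 4/25+4/25→8/25; 19/100+11/50→41/100; 27/100+8/25→59/100; 41/100+59/100→1. L = 11/4 ≈ 2.7500.
Efficiency = H/L = 2.6914/2.7500 = 97.9%.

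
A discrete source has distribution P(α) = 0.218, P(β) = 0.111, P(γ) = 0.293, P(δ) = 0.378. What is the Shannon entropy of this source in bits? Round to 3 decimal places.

H = −Σ pᵢ log₂ pᵢ.
−0.218·log₂(0.218) = 0.4791
−0.111·log₂(0.111) = 0.3520
−0.293·log₂(0.293) = 0.5189
−0.378·log₂(0.378) = 0.5305
Sum ≈ 1.8805 → 1.881 bits.

1.881 bits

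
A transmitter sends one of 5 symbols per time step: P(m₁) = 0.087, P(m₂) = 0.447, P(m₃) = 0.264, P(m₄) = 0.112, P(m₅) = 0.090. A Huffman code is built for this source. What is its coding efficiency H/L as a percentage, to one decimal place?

99.0%

Entropy H = −Σ p log₂ p ≈ 1.9994 bits.
Huffman merges: 87/1000+9/100→177/1000; 14/125+177/1000→289/1000; 33/125+289/1000→553/1000; 447/1000+553/1000→1. L = 2019/1000 ≈ 2.0190.
Efficiency = H/L = 1.9994/2.0190 = 99.0%.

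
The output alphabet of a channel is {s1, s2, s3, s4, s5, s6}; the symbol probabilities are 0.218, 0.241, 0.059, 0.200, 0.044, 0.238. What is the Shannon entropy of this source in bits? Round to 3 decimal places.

H = −Σ pᵢ log₂ pᵢ.
−0.218·log₂(0.218) = 0.4791
−0.241·log₂(0.241) = 0.4947
−0.059·log₂(0.059) = 0.2409
−0.200·log₂(0.200) = 0.4644
−0.044·log₂(0.044) = 0.1983
−0.238·log₂(0.238) = 0.4929
Sum ≈ 2.3703 → 2.370 bits.

2.370 bits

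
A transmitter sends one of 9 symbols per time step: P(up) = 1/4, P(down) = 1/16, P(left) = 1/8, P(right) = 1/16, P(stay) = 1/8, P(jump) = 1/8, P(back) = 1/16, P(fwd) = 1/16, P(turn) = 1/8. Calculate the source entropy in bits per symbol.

3 bits

Each probability is a power of 1/2, so log₂(1/p) is an integer.
H = Σ p·log₂(1/p) = 1/4·2 + 1/16·4 + 1/8·3 + 1/16·4 + 1/8·3 + 1/8·3 + 1/16·4 + 1/16·4 + 1/8·3 = 3 bits.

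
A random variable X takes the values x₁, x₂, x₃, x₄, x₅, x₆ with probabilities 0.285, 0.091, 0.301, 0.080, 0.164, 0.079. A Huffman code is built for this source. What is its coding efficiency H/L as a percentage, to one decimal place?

98.0%

Entropy H = −Σ p log₂ p ≈ 2.3607 bits.
Huffman merges: 79/1000+2/25→159/1000; 91/1000+159/1000→1/4; 41/250+1/4→207/500; 57/200+301/1000→293/500; 207/500+293/500→1. L = 2409/1000 ≈ 2.4090.
Efficiency = H/L = 2.3607/2.4090 = 98.0%.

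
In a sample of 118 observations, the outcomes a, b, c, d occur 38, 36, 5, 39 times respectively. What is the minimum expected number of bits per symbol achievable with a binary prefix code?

2 bits/symbol

Probabilities are the counts divided by 118.
Repeatedly combine the two least-probable nodes; the expected code length is the sum of the merged weights.
merge 5/118 + 18/59 → 41/118
merge 19/59 + 39/118 → 77/118
merge 41/118 + 77/118 → 1
L = 41/118 + 77/118 + 1 = 2 bits/symbol.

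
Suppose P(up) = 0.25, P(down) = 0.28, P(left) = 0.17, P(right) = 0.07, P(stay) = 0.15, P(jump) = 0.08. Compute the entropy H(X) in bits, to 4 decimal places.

2.4194 bits

H = −Σ pᵢ log₂ pᵢ.
−0.25·log₂(0.25) = 0.5000
−0.28·log₂(0.28) = 0.5142
−0.17·log₂(0.17) = 0.4346
−0.07·log₂(0.07) = 0.2686
−0.15·log₂(0.15) = 0.4105
−0.08·log₂(0.08) = 0.2915
Sum ≈ 2.4194 → 2.4194 bits.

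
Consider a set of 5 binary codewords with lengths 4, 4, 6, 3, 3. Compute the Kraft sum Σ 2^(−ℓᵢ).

0.390625

With common denominator 2^6 = 64: Σ 2^(−ℓᵢ) = 4/64 + 4/64 + 1/64 + 8/64 + 8/64 = 25/64 = 0.390625.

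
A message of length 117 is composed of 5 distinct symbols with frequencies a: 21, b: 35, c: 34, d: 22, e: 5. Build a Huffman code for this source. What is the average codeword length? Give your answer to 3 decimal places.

2.222 bits/symbol

Probabilities are the counts divided by 117.
Repeatedly combine the two least-probable nodes; the expected code length is the sum of the merged weights.
merge 5/117 + 7/39 → 2/9
merge 22/117 + 2/9 → 16/39
merge 34/117 + 35/117 → 23/39
merge 16/39 + 23/39 → 1
L = 2/9 + 16/39 + 23/39 + 1 = 20/9 ≈ 2.222 bits/symbol.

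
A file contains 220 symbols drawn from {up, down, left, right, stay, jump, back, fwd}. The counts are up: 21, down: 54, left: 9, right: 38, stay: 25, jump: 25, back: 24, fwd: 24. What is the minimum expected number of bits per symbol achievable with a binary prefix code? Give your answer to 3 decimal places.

2.891 bits/symbol

Probabilities are the counts divided by 220.
Repeatedly combine the two least-probable nodes; the expected code length is the sum of the merged weights.
merge 9/220 + 21/220 → 3/22
merge 6/55 + 6/55 → 12/55
merge 5/44 + 5/44 → 5/22
merge 3/22 + 19/110 → 17/55
merge 12/55 + 5/22 → 49/110
merge 27/110 + 17/55 → 61/110
merge 49/110 + 61/110 → 1
L = 3/22 + 12/55 + 5/22 + 17/55 + 49/110 + 61/110 + 1 = 159/55 ≈ 2.891 bits/symbol.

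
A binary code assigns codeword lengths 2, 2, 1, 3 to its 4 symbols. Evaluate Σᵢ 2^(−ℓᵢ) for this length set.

1.125

With common denominator 2^3 = 8: Σ 2^(−ℓᵢ) = 2/8 + 2/8 + 4/8 + 1/8 = 9/8 = 1.125.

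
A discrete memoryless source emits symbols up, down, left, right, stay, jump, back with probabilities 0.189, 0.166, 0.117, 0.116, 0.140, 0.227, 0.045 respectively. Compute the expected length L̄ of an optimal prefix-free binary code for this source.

Repeatedly combine the two least-probable nodes; the expected code length is the sum of the merged weights.
merge 9/200 + 29/250 → 161/1000
merge 117/1000 + 7/50 → 257/1000
merge 161/1000 + 83/500 → 327/1000
merge 189/1000 + 227/1000 → 52/125
merge 257/1000 + 327/1000 → 73/125
merge 52/125 + 73/125 → 1
L = 161/1000 + 257/1000 + 327/1000 + 52/125 + 73/125 + 1 = 549/200 = 2.745 bits/symbol.

2.745 bits/symbol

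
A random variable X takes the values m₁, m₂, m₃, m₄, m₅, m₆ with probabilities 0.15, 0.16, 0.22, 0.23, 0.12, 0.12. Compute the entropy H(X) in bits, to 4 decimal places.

H = −Σ pᵢ log₂ pᵢ.
−0.15·log₂(0.15) = 0.4105
−0.16·log₂(0.16) = 0.4230
−0.22·log₂(0.22) = 0.4806
−0.23·log₂(0.23) = 0.4877
−0.12·log₂(0.12) = 0.3671
−0.12·log₂(0.12) = 0.3671
Sum ≈ 2.5359 → 2.5359 bits.

2.5359 bits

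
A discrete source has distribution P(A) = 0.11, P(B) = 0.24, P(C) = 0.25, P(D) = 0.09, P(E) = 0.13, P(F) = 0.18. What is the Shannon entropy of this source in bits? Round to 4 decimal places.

2.4850 bits

H = −Σ pᵢ log₂ pᵢ.
−0.11·log₂(0.11) = 0.3503
−0.24·log₂(0.24) = 0.4941
−0.25·log₂(0.25) = 0.5000
−0.09·log₂(0.09) = 0.3127
−0.13·log₂(0.13) = 0.3826
−0.18·log₂(0.18) = 0.4453
Sum ≈ 2.4850 → 2.4850 bits.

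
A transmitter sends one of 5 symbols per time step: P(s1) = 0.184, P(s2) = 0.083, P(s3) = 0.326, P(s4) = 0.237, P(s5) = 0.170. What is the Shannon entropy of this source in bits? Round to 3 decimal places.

H = −Σ pᵢ log₂ pᵢ.
−0.184·log₂(0.184) = 0.4494
−0.083·log₂(0.083) = 0.2980
−0.326·log₂(0.326) = 0.5272
−0.237·log₂(0.237) = 0.4923
−0.170·log₂(0.170) = 0.4346
Sum ≈ 2.2014 → 2.201 bits.

2.201 bits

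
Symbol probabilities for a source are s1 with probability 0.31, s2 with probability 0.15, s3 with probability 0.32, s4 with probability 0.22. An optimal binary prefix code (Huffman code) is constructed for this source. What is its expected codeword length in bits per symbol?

2 bits/symbol

Repeatedly combine the two least-probable nodes; the expected code length is the sum of the merged weights.
merge 3/20 + 11/50 → 37/100
merge 31/100 + 8/25 → 63/100
merge 37/100 + 63/100 → 1
L = 37/100 + 63/100 + 1 = 2 bits/symbol.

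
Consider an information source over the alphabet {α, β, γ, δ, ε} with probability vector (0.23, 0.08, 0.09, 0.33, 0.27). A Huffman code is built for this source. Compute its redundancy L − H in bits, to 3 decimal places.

0.040 bits

Entropy H = −Σ p log₂ p ≈ 2.1297 bits.
Huffman merges: 2/25+9/100→17/100; 17/100+23/100→2/5; 27/100+33/100→3/5; 2/5+3/5→1. L = 217/100 ≈ 2.1700.
L − H = 2.1700 − 2.1297 = 0.040 bits.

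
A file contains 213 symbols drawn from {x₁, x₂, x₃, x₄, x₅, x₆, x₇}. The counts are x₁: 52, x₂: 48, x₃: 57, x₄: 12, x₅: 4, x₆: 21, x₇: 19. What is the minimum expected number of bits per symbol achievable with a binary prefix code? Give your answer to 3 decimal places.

Probabilities are the counts divided by 213.
Repeatedly combine the two least-probable nodes; the expected code length is the sum of the merged weights.
merge 4/213 + 4/71 → 16/213
merge 16/213 + 19/213 → 35/213
merge 7/71 + 35/213 → 56/213
merge 16/71 + 52/213 → 100/213
merge 56/213 + 19/71 → 113/213
merge 100/213 + 113/213 → 1
L = 16/213 + 35/213 + 56/213 + 100/213 + 113/213 + 1 = 533/213 ≈ 2.502 bits/symbol.

2.502 bits/symbol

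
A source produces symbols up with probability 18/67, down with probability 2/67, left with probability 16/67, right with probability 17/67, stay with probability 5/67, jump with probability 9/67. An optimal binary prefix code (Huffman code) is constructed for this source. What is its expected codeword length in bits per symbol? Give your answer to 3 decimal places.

2.343 bits/symbol

Repeatedly combine the two least-probable nodes; the expected code length is the sum of the merged weights.
merge 2/67 + 5/67 → 7/67
merge 7/67 + 9/67 → 16/67
merge 16/67 + 16/67 → 32/67
merge 17/67 + 18/67 → 35/67
merge 32/67 + 35/67 → 1
L = 7/67 + 16/67 + 32/67 + 35/67 + 1 = 157/67 ≈ 2.343 bits/symbol.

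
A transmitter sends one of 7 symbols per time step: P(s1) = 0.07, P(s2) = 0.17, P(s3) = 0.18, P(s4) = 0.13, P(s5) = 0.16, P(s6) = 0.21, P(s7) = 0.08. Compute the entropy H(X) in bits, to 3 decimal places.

H = −Σ pᵢ log₂ pᵢ.
−0.07·log₂(0.07) = 0.2686
−0.17·log₂(0.17) = 0.4346
−0.18·log₂(0.18) = 0.4453
−0.13·log₂(0.13) = 0.3826
−0.16·log₂(0.16) = 0.4230
−0.21·log₂(0.21) = 0.4728
−0.08·log₂(0.08) = 0.2915
Sum ≈ 2.7184 → 2.718 bits.

2.718 bits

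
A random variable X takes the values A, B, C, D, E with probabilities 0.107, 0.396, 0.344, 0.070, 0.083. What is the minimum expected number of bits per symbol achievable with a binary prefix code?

Repeatedly combine the two least-probable nodes; the expected code length is the sum of the merged weights.
merge 7/100 + 83/1000 → 153/1000
merge 107/1000 + 153/1000 → 13/50
merge 13/50 + 43/125 → 151/250
merge 99/250 + 151/250 → 1
L = 153/1000 + 13/50 + 151/250 + 1 = 2017/1000 = 2.017 bits/symbol.

2.017 bits/symbol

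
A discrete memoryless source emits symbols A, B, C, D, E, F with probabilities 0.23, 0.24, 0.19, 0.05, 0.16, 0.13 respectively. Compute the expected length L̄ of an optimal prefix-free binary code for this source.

2.52 bits/symbol

Repeatedly combine the two least-probable nodes; the expected code length is the sum of the merged weights.
merge 1/20 + 13/100 → 9/50
merge 4/25 + 9/50 → 17/50
merge 19/100 + 23/100 → 21/50
merge 6/25 + 17/50 → 29/50
merge 21/50 + 29/50 → 1
L = 9/50 + 17/50 + 21/50 + 29/50 + 1 = 63/25 = 2.52 bits/symbol.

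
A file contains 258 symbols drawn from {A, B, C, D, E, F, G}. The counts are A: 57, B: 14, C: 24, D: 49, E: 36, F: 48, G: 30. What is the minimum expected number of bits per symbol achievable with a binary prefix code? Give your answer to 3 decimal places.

2.736 bits/symbol

Probabilities are the counts divided by 258.
Repeatedly combine the two least-probable nodes; the expected code length is the sum of the merged weights.
merge 7/129 + 4/43 → 19/129
merge 5/43 + 6/43 → 11/43
merge 19/129 + 8/43 → 1/3
merge 49/258 + 19/86 → 53/129
merge 11/43 + 1/3 → 76/129
merge 53/129 + 76/129 → 1
L = 19/129 + 11/43 + 1/3 + 53/129 + 76/129 + 1 = 353/129 ≈ 2.736 bits/symbol.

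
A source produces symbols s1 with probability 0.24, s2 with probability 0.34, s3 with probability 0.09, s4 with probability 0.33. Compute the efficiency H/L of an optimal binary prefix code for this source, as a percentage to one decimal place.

93.7%

Entropy H = −Σ p log₂ p ≈ 1.8638 bits.
Huffman merges: 9/100+6/25→33/100; 33/100+33/100→33/50; 17/50+33/50→1. L = 199/100 ≈ 1.9900.
Efficiency = H/L = 1.8638/1.9900 = 93.7%.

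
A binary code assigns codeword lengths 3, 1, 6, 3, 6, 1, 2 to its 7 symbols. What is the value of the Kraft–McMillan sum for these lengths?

1.53125

With common denominator 2^6 = 64: Σ 2^(−ℓᵢ) = 8/64 + 32/64 + 1/64 + 8/64 + 1/64 + 32/64 + 16/64 = 98/64 = 1.53125.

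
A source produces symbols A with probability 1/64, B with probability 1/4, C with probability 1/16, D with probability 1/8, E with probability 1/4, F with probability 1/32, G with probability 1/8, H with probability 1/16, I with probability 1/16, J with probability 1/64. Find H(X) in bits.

2.84375 bits

Each probability is a power of 1/2, so log₂(1/p) is an integer.
H = Σ p·log₂(1/p) = 1/64·6 + 1/4·2 + 1/16·4 + 1/8·3 + 1/4·2 + 1/32·5 + 1/8·3 + 1/16·4 + 1/16·4 + 1/64·6 = 2.84375 bits.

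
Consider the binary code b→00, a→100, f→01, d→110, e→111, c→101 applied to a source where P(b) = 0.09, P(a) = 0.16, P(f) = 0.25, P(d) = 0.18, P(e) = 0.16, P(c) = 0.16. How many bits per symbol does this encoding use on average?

L̄ = Σ pᵢ·ℓᵢ = 0.09·2 + 0.16·3 + 0.25·2 + 0.18·3 + 0.16·3 + 0.16·3 = 2.66 bits/symbol.

2.66 bits/symbol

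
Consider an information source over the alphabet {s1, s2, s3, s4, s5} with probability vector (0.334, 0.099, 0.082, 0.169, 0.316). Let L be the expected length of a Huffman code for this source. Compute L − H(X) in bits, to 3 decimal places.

Entropy H = −Σ p log₂ p ≈ 2.1133 bits.
Huffman merges: 41/500+99/1000→181/1000; 169/1000+181/1000→7/20; 79/250+167/500→13/20; 7/20+13/20→1. L = 2181/1000 ≈ 2.1810.
L − H = 2.1810 − 2.1133 = 0.068 bits.

0.068 bits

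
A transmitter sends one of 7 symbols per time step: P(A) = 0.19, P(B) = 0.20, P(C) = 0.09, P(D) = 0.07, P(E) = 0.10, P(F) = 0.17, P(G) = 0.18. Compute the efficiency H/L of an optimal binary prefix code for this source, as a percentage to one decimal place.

Entropy H = −Σ p log₂ p ≈ 2.7129 bits.
Huffman merges: 7/100+9/100→4/25; 1/10+4/25→13/50; 17/100+9/50→7/20; 19/100+1/5→39/100; 13/50+7/20→61/100; 39/100+61/100→1. L = 277/100 ≈ 2.7700.
Efficiency = H/L = 2.7129/2.7700 = 97.9%.

97.9%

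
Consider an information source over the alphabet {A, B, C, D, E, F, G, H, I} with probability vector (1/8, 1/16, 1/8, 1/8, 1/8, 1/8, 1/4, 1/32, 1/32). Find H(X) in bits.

Each probability is a power of 1/2, so log₂(1/p) is an integer.
H = Σ p·log₂(1/p) = 1/8·3 + 1/16·4 + 1/8·3 + 1/8·3 + 1/8·3 + 1/8·3 + 1/4·2 + 1/32·5 + 1/32·5 = 2.9375 bits.

2.9375 bits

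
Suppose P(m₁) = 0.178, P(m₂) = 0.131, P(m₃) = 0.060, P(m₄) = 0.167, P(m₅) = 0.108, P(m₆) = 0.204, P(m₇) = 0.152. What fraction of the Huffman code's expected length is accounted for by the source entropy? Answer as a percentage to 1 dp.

Entropy H = −Σ p log₂ p ≈ 2.7298 bits.
Huffman merges: 3/50+27/250→21/125; 131/1000+19/125→283/1000; 167/1000+21/125→67/200; 89/500+51/250→191/500; 283/1000+67/200→309/500; 191/500+309/500→1. L = 1393/500 ≈ 2.7860.
Efficiency = H/L = 2.7298/2.7860 = 98.0%.

98.0%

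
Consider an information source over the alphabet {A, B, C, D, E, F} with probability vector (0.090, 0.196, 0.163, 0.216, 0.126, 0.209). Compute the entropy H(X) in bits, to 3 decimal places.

2.526 bits

H = −Σ pᵢ log₂ pᵢ.
−0.090·log₂(0.090) = 0.3127
−0.196·log₂(0.196) = 0.4608
−0.163·log₂(0.163) = 0.4266
−0.216·log₂(0.216) = 0.4776
−0.126·log₂(0.126) = 0.3766
−0.209·log₂(0.209) = 0.4720
Sum ≈ 2.5262 → 2.526 bits.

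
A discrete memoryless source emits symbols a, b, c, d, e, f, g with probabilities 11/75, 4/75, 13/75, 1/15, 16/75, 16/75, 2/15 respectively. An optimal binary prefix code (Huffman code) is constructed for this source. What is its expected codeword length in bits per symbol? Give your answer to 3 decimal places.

Repeatedly combine the two least-probable nodes; the expected code length is the sum of the merged weights.
merge 4/75 + 1/15 → 3/25
merge 3/25 + 2/15 → 19/75
merge 11/75 + 13/75 → 8/25
merge 16/75 + 16/75 → 32/75
merge 19/75 + 8/25 → 43/75
merge 32/75 + 43/75 → 1
L = 3/25 + 19/75 + 8/25 + 32/75 + 43/75 + 1 = 202/75 ≈ 2.693 bits/symbol.

2.693 bits/symbol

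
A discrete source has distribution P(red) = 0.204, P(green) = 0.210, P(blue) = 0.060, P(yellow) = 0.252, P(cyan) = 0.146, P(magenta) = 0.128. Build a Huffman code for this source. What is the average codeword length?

Repeatedly combine the two least-probable nodes; the expected code length is the sum of the merged weights.
merge 3/50 + 16/125 → 47/250
merge 73/500 + 47/250 → 167/500
merge 51/250 + 21/100 → 207/500
merge 63/250 + 167/500 → 293/500
merge 207/500 + 293/500 → 1
L = 47/250 + 167/500 + 207/500 + 293/500 + 1 = 1261/500 = 2.522 bits/symbol.

2.522 bits/symbol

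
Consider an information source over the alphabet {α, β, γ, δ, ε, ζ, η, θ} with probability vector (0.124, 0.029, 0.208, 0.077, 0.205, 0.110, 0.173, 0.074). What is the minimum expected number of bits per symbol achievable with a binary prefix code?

Repeatedly combine the two least-probable nodes; the expected code length is the sum of the merged weights.
merge 29/1000 + 37/500 → 103/1000
merge 77/1000 + 103/1000 → 9/50
merge 11/100 + 31/250 → 117/500
merge 173/1000 + 9/50 → 353/1000
merge 41/200 + 26/125 → 413/1000
merge 117/500 + 353/1000 → 587/1000
merge 413/1000 + 587/1000 → 1
L = 103/1000 + 9/50 + 117/500 + 353/1000 + 413/1000 + 587/1000 + 1 = 287/100 = 2.87 bits/symbol.

2.87 bits/symbol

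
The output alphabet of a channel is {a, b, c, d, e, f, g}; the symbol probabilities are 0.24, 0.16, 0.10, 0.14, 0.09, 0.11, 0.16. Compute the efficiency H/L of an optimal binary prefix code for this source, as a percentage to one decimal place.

Entropy H = −Σ p log₂ p ≈ 2.7324 bits.
Huffman merges: 9/100+1/10→19/100; 11/100+7/50→1/4; 4/25+4/25→8/25; 19/100+6/25→43/100; 1/4+8/25→57/100; 43/100+57/100→1. L = 69/25 ≈ 2.7600.
Efficiency = H/L = 2.7324/2.7600 = 99.0%.

99.0%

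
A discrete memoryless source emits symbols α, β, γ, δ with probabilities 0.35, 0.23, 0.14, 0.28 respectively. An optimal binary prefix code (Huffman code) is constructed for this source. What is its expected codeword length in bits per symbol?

Repeatedly combine the two least-probable nodes; the expected code length is the sum of the merged weights.
merge 7/50 + 23/100 → 37/100
merge 7/25 + 7/20 → 63/100
merge 37/100 + 63/100 → 1
L = 37/100 + 63/100 + 1 = 2 bits/symbol.

2 bits/symbol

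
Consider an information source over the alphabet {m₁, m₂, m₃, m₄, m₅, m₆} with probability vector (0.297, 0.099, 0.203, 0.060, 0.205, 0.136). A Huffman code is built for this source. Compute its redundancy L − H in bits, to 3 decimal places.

0.033 bits

Entropy H = −Σ p log₂ p ≈ 2.4212 bits.
Huffman merges: 3/50+99/1000→159/1000; 17/125+159/1000→59/200; 203/1000+41/200→51/125; 59/200+297/1000→74/125; 51/125+74/125→1. L = 1227/500 ≈ 2.4540.
L − H = 2.4540 − 2.4212 = 0.033 bits.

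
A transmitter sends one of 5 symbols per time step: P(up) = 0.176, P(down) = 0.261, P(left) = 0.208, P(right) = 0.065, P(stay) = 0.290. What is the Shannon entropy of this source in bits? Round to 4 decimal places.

2.1923 bits

H = −Σ pᵢ log₂ pᵢ.
−0.176·log₂(0.176) = 0.4411
−0.261·log₂(0.261) = 0.5058
−0.208·log₂(0.208) = 0.4712
−0.065·log₂(0.065) = 0.2563
−0.290·log₂(0.290) = 0.5179
Sum ≈ 2.1923 → 2.1923 bits.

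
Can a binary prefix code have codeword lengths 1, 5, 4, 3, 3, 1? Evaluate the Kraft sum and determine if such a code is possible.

With common denominator 2^5 = 32: Σ 2^(−ℓᵢ) = 16/32 + 1/32 + 2/32 + 4/32 + 4/32 + 16/32 = 43/32 = 1.34375.
Kraft's inequality requires Σ ≤ 1; here Σ = 1.34375 > 1, so no such prefix code exists.

1.34375; no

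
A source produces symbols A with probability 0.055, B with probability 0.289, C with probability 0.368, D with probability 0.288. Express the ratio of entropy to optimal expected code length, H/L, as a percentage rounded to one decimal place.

Entropy H = −Σ p log₂ p ≈ 1.7956 bits.
Huffman merges: 11/200+36/125→343/1000; 289/1000+343/1000→79/125; 46/125+79/125→1. L = 79/40 ≈ 1.9750.
Efficiency = H/L = 1.7956/1.9750 = 90.9%.

90.9%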